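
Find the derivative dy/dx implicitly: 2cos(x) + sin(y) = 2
Differentiate both sides with respect to x, treating y as y(x). By the chain rule, any term containing y contributes a factor of y' = dy/dx when we differentiate it.

Move every term to one side and write the relation as F(x, y) = 0. Term by term,
  d/dx[sin(y)] = y'·cos(y)
  d/dx[2cos(x)] = -2sin(x)
  d/dx[-2] = 0

The pieces without y' make up ∂F/∂x and the coefficient of y' is ∂F/∂y:
  ∂F/∂x = -2sin(x),
  ∂F/∂y = cos(y).

Since d/dx[F] = ∂F/∂x + (∂F/∂y)·y' = 0, solve for y':
  (∂F/∂y)·y' = -∂F/∂x
  dy/dx = -(∂F/∂x)/(∂F/∂y) = -(-2sin(x))/(cos(y)) = 2sin(x)/cos(y)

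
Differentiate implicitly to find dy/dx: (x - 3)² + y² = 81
Take d/dx of both sides. Since y is implicitly a function of x, the chain rule attaches a y' = dy/dx factor whenever we differentiate through y.

Set F(x, y) = (left side) − (right side), so the curve is F = 0. Differentiating each term of F:
  d/dx[y^2] = 2y·y'
  d/dx[(x - 3)^2] = 2x - 6
  d/dx[-81] = 0

Collecting, the y'-free part is the partial derivative in x and the y' coefficient is the partial derivative in y:
  ∂F/∂x = 2x - 6
  ∂F/∂y = 2y

so d/dx[F(x, y(x))] = ∂F/∂x + (∂F/∂y)·y' = 0. Rearranging,
  dy/dx = -(∂F/∂x)/(∂F/∂y) = -(2x - 6)/(2y) = (3 - x)/y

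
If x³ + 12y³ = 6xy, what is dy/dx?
Apply d/dx to both sides, remembering that y depends on x. Each occurrence of y therefore brings in a y' = dy/dx via the chain rule.

With F(x, y) equal to the left-hand side minus the right, differentiate F term by term:
  d/dx[x^3] = 3x^2
  d/dx[-6xy] = -6x·y' - 6y
  d/dx[12y^3] = 36y^2·y'
Adding these up, d/dx[F] = 0 becomes
  (3x^2 - 6y) + (-6x + 36y^2)·y' = 0,
so isolating y',
  dy/dx = -(3x^2 - 6y)/(-6x + 36y^2) = (x^2/2 - y)/(x - 6y^2)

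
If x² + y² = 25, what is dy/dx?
Differentiate both sides with respect to x, treating y as y(x). By the chain rule, any term containing y contributes a factor of y' = dy/dx when we differentiate it.

Move every term to one side and write the relation as F(x, y) = 0. Term by term,
  d/dx[x^2] = 2x
  d/dx[y^2] = 2y·y'
  d/dx[-25] = 0

The pieces without y' make up ∂F/∂x and the coefficient of y' is ∂F/∂y:
  ∂F/∂x = 2x,
  ∂F/∂y = 2y.

Since d/dx[F] = ∂F/∂x + (∂F/∂y)·y' = 0, solve for y':
  (∂F/∂y)·y' = -∂F/∂x
  dy/dx = -(∂F/∂x)/(∂F/∂y) = -(2x)/(2y) = -x/y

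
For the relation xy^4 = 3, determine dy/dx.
Differentiate the relation implicitly: treat y = y(x) and apply the chain rule, so every y-derivative picks up a y' = dy/dx factor.

With everything moved to the left-hand side, differentiate term by term:
  d/dx[xy^4] = 4xy^3·y' + y^4
  d/dx[-3] = 0

Separating the contributions that come from x directly and those that come through y:
  without y':      y^4
  multiplying y':  4xy^3

so (y^4) + (4xy^3)·y' = 0, and therefore
  dy/dx = -(y^4)/(4xy^3) = -y/(4x)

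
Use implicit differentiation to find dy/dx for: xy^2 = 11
Apply d/dx to both sides, remembering that y depends on x. Each occurrence of y therefore brings in a y' = dy/dx via the chain rule.

With F(x, y) equal to the left-hand side minus the right, differentiate F term by term:
  d/dx[xy^2] = 2xy·y' + y^2
  d/dx[-11] = 0
Adding these up, d/dx[F] = 0 becomes
  (y^2) + (2xy)·y' = 0,
so isolating y',
  dy/dx = -(y^2)/(2xy) = -y/(2x)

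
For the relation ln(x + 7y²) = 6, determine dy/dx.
Apply d/dx to both sides, remembering that y depends on x. Each occurrence of y therefore brings in a y' = dy/dx via the chain rule.

With F(x, y) equal to the left-hand side minus the right, differentiate F term by term:
  d/dx[ln(x + 7y^2)] = (14y·y' + 1)/(x + 7y^2)
  d/dx[-6] = 0
Adding these up, d/dx[F] = 0 becomes
  (1/(x + 7y^2)) + (14y/(x + 7y^2))·y' = 0,
so isolating y',
  dy/dx = -(1/(x + 7y^2))/(14y/(x + 7y^2)) = -1/(14y)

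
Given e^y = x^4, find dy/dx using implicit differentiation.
Take d/dx of both sides. Since y is implicitly a function of x, the chain rule attaches a y' = dy/dx factor whenever we differentiate through y.

Set F(x, y) = (left side) − (right side), so the curve is F = 0. Differentiating each term of F:
  d/dx[-x^4] = -4x^3
  d/dx[e^(y)] = y'·e^(y)

Collecting, the y'-free part is the partial derivative in x and the y' coefficient is the partial derivative in y:
  ∂F/∂x = -4x^3
  ∂F/∂y = e^(y)

so d/dx[F(x, y(x))] = ∂F/∂x + (∂F/∂y)·y' = 0. Rearranging,
  dy/dx = -(∂F/∂x)/(∂F/∂y) = -(-4x^3)/(e^(y)) = 4x^3e^(-y)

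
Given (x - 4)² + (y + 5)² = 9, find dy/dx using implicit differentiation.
Apply d/dx to both sides, remembering that y depends on x. Each occurrence of y therefore brings in a y' = dy/dx via the chain rule.

With F(x, y) equal to the left-hand side minus the right, differentiate F term by term:
  d/dx[(x - 4)^2] = 2x - 8
  d/dx[(y + 5)^2] = 2·y'(y + 5)
  d/dx[-9] = 0
Adding these up, d/dx[F] = 0 becomes
  (2x - 8) + (2y + 10)·y' = 0,
so isolating y',
  dy/dx = -(2x - 8)/(2y + 10) = (4 - x)/(y + 5)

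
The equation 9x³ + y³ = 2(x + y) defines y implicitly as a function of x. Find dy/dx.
Differentiate the relation implicitly: treat y = y(x) and apply the chain rule, so every y-derivative picks up a y' = dy/dx factor.

With everything moved to the left-hand side, differentiate term by term:
  d/dx[9x^3] = 27x^2
  d/dx[-2x] = -2
  d/dx[y^3] = 3y^2·y'
  d/dx[-2y] = -2·y'

Separating the contributions that come from x directly and those that come through y:
  without y':      27x^2 - 2
  multiplying y':  3y^2 - 2

so (27x^2 - 2) + (3y^2 - 2)·y' = 0, and therefore
  dy/dx = -(27x^2 - 2)/(3y^2 - 2) = (2 - 27x^2)/(3y^2 - 2)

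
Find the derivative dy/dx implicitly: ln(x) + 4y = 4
Apply d/dx to both sides, remembering that y depends on x. Each occurrence of y therefore brings in a y' = dy/dx via the chain rule.

With F(x, y) equal to the left-hand side minus the right, differentiate F term by term:
  d/dx[4y] = 4·y'
  d/dx[ln(x)] = 1/x
  d/dx[-4] = 0
Adding these up, d/dx[F] = 0 becomes
  (1/x) + (4)·y' = 0,
so isolating y',
  dy/dx = -(1/x)/(4) = -1/(4x)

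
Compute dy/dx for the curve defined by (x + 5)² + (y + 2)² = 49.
Differentiate the relation implicitly: treat y = y(x) and apply the chain rule, so every y-derivative picks up a y' = dy/dx factor.

With everything moved to the left-hand side, differentiate term by term:
  d/dx[(x + 5)^2] = 2x + 10
  d/dx[(y + 2)^2] = 2·y'(y + 2)
  d/dx[-49] = 0

Separating the contributions that come from x directly and those that come through y:
  without y':      2x + 10
  multiplying y':  2y + 4

so (2x + 10) + (2y + 4)·y' = 0, and therefore
  dy/dx = -(2x + 10)/(2y + 4) = (-x - 5)/(y + 2)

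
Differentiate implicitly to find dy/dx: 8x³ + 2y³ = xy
Apply d/dx to both sides, remembering that y depends on x. Each occurrence of y therefore brings in a y' = dy/dx via the chain rule.

With F(x, y) equal to the left-hand side minus the right, differentiate F term by term:
  d/dx[8x^3] = 24x^2
  d/dx[-xy] = -x·y' - y
  d/dx[2y^3] = 6y^2·y'
Adding these up, d/dx[F] = 0 becomes
  (24x^2 - y) + (-x + 6y^2)·y' = 0,
so isolating y',
  dy/dx = -(24x^2 - y)/(-x + 6y^2) = (24x^2 - y)/(x - 6y^2)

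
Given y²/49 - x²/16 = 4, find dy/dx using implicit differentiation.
Differentiate both sides with respect to x, treating y as y(x). By the chain rule, any term containing y contributes a factor of y' = dy/dx when we differentiate it.

Move every term to one side and write the relation as F(x, y) = 0. Term by term,
  d/dx[-x^2/16] = -x/8
  d/dx[y^2/49] = 2y·y'/49
  d/dx[-4] = 0

The pieces without y' make up ∂F/∂x and the coefficient of y' is ∂F/∂y:
  ∂F/∂x = -x/8,
  ∂F/∂y = 2y/49.

Since d/dx[F] = ∂F/∂x + (∂F/∂y)·y' = 0, solve for y':
  (∂F/∂y)·y' = -∂F/∂x
  dy/dx = -(∂F/∂x)/(∂F/∂y) = -(-x/8)/(2y/49) = 49x/(16y)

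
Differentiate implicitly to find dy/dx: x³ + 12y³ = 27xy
Apply d/dx to both sides, remembering that y depends on x. Each occurrence of y therefore brings in a y' = dy/dx via the chain rule.

With F(x, y) equal to the left-hand side minus the right, differentiate F term by term:
  d/dx[x^3] = 3x^2
  d/dx[-27xy] = -27x·y' - 27y
  d/dx[12y^3] = 36y^2·y'
Adding these up, d/dx[F] = 0 becomes
  (3x^2 - 27y) + (-27x + 36y^2)·y' = 0,
so isolating y',
  dy/dx = -(3x^2 - 27y)/(-27x + 36y^2) = (x^2 - 9y)/(3(3x - 4y^2))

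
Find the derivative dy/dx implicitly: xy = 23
Take d/dx of both sides. Since y is implicitly a function of x, the chain rule attaches a y' = dy/dx factor whenever we differentiate through y.

Set F(x, y) = (left side) − (right side), so the curve is F = 0. Differentiating each term of F:
  d/dx[xy] = x·y' + y
  d/dx[-23] = 0

Collecting, the y'-free part is the partial derivative in x and the y' coefficient is the partial derivative in y:
  ∂F/∂x = y
  ∂F/∂y = x

so d/dx[F(x, y(x))] = ∂F/∂x + (∂F/∂y)·y' = 0. Rearranging,
  dy/dx = -(∂F/∂x)/(∂F/∂y) = -(y)/(x) = -y/x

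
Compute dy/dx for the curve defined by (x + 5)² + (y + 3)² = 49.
Differentiate both sides with respect to x, treating y as y(x). By the chain rule, any term containing y contributes a factor of y' = dy/dx when we differentiate it.

Move every term to one side and write the relation as F(x, y) = 0. Term by term,
  d/dx[(x + 5)^2] = 2x + 10
  d/dx[(y + 3)^2] = 2·y'(y + 3)
  d/dx[-49] = 0

The pieces without y' make up ∂F/∂x and the coefficient of y' is ∂F/∂y:
  ∂F/∂x = 2x + 10,
  ∂F/∂y = 2y + 6.

Since d/dx[F] = ∂F/∂x + (∂F/∂y)·y' = 0, solve for y':
  (∂F/∂y)·y' = -∂F/∂x
  dy/dx = -(∂F/∂x)/(∂F/∂y) = -(2x + 10)/(2y + 6) = (-x - 5)/(y + 3)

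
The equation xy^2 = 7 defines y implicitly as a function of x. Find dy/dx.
Apply d/dx to both sides, remembering that y depends on x. Each occurrence of y therefore brings in a y' = dy/dx via the chain rule.

With F(x, y) equal to the left-hand side minus the right, differentiate F term by term:
  d/dx[xy^2] = 2xy·y' + y^2
  d/dx[-7] = 0
Adding these up, d/dx[F] = 0 becomes
  (y^2) + (2xy)·y' = 0,
so isolating y',
  dy/dx = -(y^2)/(2xy) = -y/(2x)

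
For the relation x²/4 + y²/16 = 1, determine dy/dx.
Apply d/dx to both sides, remembering that y depends on x. Each occurrence of y therefore brings in a y' = dy/dx via the chain rule.

With F(x, y) equal to the left-hand side minus the right, differentiate F term by term:
  d/dx[x^2/4] = x/2
  d/dx[y^2/16] = y·y'/8
  d/dx[-1] = 0
Adding these up, d/dx[F] = 0 becomes
  (x/2) + (y/8)·y' = 0,
so isolating y',
  dy/dx = -(x/2)/(y/8) = -4x/y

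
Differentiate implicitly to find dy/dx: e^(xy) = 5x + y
Apply d/dx to both sides, remembering that y depends on x. Each occurrence of y therefore brings in a y' = dy/dx via the chain rule.

With F(x, y) equal to the left-hand side minus the right, differentiate F term by term:
  d/dx[-5x] = -5
  d/dx[-y] = -y'
  d/dx[e^(xy)] = (x·y' + y)·e^(xy)
Adding these up, d/dx[F] = 0 becomes
  (y·e^(xy) - 5) + (x·e^(xy) - 1)·y' = 0,
so isolating y',
  dy/dx = -(y·e^(xy) - 5)/(x·e^(xy) - 1) = (-y·e^(xy) + 5)/(x·e^(xy) - 1)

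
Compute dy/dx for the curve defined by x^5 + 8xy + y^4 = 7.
Take d/dx of both sides. Since y is implicitly a function of x, the chain rule attaches a y' = dy/dx factor whenever we differentiate through y.

Set F(x, y) = (left side) − (right side), so the curve is F = 0. Differentiating each term of F:
  d/dx[x^5] = 5x^4
  d/dx[8xy] = 8x·y' + 8y
  d/dx[y^4] = 4y^3·y'
  d/dx[-7] = 0

Collecting, the y'-free part is the partial derivative in x and the y' coefficient is the partial derivative in y:
  ∂F/∂x = 5x^4 + 8y
  ∂F/∂y = 8x + 4y^3

so d/dx[F(x, y(x))] = ∂F/∂x + (∂F/∂y)·y' = 0. Rearranging,
  dy/dx = -(∂F/∂x)/(∂F/∂y) = -(5x^4 + 8y)/(8x + 4y^3) = (-5x^4 - 8y)/(4(2x + y^3))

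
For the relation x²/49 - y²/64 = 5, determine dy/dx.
Differentiate the relation implicitly: treat y = y(x) and apply the chain rule, so every y-derivative picks up a y' = dy/dx factor.

With everything moved to the left-hand side, differentiate term by term:
  d/dx[x^2/49] = 2x/49
  d/dx[-y^2/64] = -y·y'/32
  d/dx[-5] = 0

Separating the contributions that come from x directly and those that come through y:
  without y':      2x/49
  multiplying y':  -y/32

so (2x/49) + (-y/32)·y' = 0, and therefore
  dy/dx = -(2x/49)/(-y/32) = 64x/(49y)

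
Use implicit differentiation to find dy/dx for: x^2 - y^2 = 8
Differentiate both sides with respect to x, treating y as y(x). By the chain rule, any term containing y contributes a factor of y' = dy/dx when we differentiate it.

Move every term to one side and write the relation as F(x, y) = 0. Term by term,
  d/dx[x^2] = 2x
  d/dx[-y^2] = -2y·y'
  d/dx[-8] = 0

The pieces without y' make up ∂F/∂x and the coefficient of y' is ∂F/∂y:
  ∂F/∂x = 2x,
  ∂F/∂y = -2y.

Since d/dx[F] = ∂F/∂x + (∂F/∂y)·y' = 0, solve for y':
  (∂F/∂y)·y' = -∂F/∂x
  dy/dx = -(∂F/∂x)/(∂F/∂y) = -(2x)/(-2y) = x/y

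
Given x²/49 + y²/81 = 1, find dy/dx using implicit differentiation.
Take d/dx of both sides. Since y is implicitly a function of x, the chain rule attaches a y' = dy/dx factor whenever we differentiate through y.

Set F(x, y) = (left side) − (right side), so the curve is F = 0. Differentiating each term of F:
  d/dx[x^2/49] = 2x/49
  d/dx[y^2/81] = 2y·y'/81
  d/dx[-1] = 0

Collecting, the y'-free part is the partial derivative in x and the y' coefficient is the partial derivative in y:
  ∂F/∂x = 2x/49
  ∂F/∂y = 2y/81

so d/dx[F(x, y(x))] = ∂F/∂x + (∂F/∂y)·y' = 0. Rearranging,
  dy/dx = -(∂F/∂x)/(∂F/∂y) = -(2x/49)/(2y/81) = -81x/(49y)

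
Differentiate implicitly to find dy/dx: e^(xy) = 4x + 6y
Take d/dx of both sides. Since y is implicitly a function of x, the chain rule attaches a y' = dy/dx factor whenever we differentiate through y.

Set F(x, y) = (left side) − (right side), so the curve is F = 0. Differentiating each term of F:
  d/dx[-4x] = -4
  d/dx[-6y] = -6·y'
  d/dx[e^(xy)] = (x·y' + y)·e^(xy)

Collecting, the y'-free part is the partial derivative in x and the y' coefficient is the partial derivative in y:
  ∂F/∂x = y·e^(xy) - 4
  ∂F/∂y = x·e^(xy) - 6

so d/dx[F(x, y(x))] = ∂F/∂x + (∂F/∂y)·y' = 0. Rearranging,
  dy/dx = -(∂F/∂x)/(∂F/∂y) = -(y·e^(xy) - 4)/(x·e^(xy) - 6) = (-y·e^(xy) + 4)/(x·e^(xy) - 6)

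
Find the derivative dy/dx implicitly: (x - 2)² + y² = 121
Differentiate the relation implicitly: treat y = y(x) and apply the chain rule, so every y-derivative picks up a y' = dy/dx factor.

With everything moved to the left-hand side, differentiate term by term:
  d/dx[y^2] = 2y·y'
  d/dx[(x - 2)^2] = 2x - 4
  d/dx[-121] = 0

Separating the contributions that come from x directly and those that come through y:
  without y':      2x - 4
  multiplying y':  2y

so (2x - 4) + (2y)·y' = 0, and therefore
  dy/dx = -(2x - 4)/(2y) = (2 - x)/y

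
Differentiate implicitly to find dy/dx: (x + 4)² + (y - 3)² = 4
Apply d/dx to both sides, remembering that y depends on x. Each occurrence of y therefore brings in a y' = dy/dx via the chain rule.

With F(x, y) equal to the left-hand side minus the right, differentiate F term by term:
  d/dx[(x + 4)^2] = 2x + 8
  d/dx[(y - 3)^2] = 2·y'(y - 3)
  d/dx[-4] = 0
Adding these up, d/dx[F] = 0 becomes
  (2x + 8) + (2y - 6)·y' = 0,
so isolating y',
  dy/dx = -(2x + 8)/(2y - 6) = (-x - 4)/(y - 3)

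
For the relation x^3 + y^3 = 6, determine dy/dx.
Apply d/dx to both sides, remembering that y depends on x. Each occurrence of y therefore brings in a y' = dy/dx via the chain rule.

With F(x, y) equal to the left-hand side minus the right, differentiate F term by term:
  d/dx[x^3] = 3x^2
  d/dx[y^3] = 3y^2·y'
  d/dx[-6] = 0
Adding these up, d/dx[F] = 0 becomes
  (3x^2) + (3y^2)·y' = 0,
so isolating y',
  dy/dx = -(3x^2)/(3y^2) = -x^2/y^2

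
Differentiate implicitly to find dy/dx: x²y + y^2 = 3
Differentiate the relation implicitly: treat y = y(x) and apply the chain rule, so every y-derivative picks up a y' = dy/dx factor.

With everything moved to the left-hand side, differentiate term by term:
  d/dx[x^2y] = x^2·y' + 2xy
  d/dx[y^2] = 2y·y'
  d/dx[-3] = 0

Separating the contributions that come from x directly and those that come through y:
  without y':      2xy
  multiplying y':  x^2 + 2y

so (2xy) + (x^2 + 2y)·y' = 0, and therefore
  dy/dx = -(2xy)/(x^2 + 2y) = -2xy/(x^2 + 2y)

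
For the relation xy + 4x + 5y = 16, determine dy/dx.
Take d/dx of both sides. Since y is implicitly a function of x, the chain rule attaches a y' = dy/dx factor whenever we differentiate through y.

Set F(x, y) = (left side) − (right side), so the curve is F = 0. Differentiating each term of F:
  d/dx[xy] = x·y' + y
  d/dx[4x] = 4
  d/dx[5y] = 5·y'
  d/dx[-16] = 0

Collecting, the y'-free part is the partial derivative in x and the y' coefficient is the partial derivative in y:
  ∂F/∂x = y + 4
  ∂F/∂y = x + 5

so d/dx[F(x, y(x))] = ∂F/∂x + (∂F/∂y)·y' = 0. Rearranging,
  dy/dx = -(∂F/∂x)/(∂F/∂y) = -(y + 4)/(x + 5) = (-y - 4)/(x + 5)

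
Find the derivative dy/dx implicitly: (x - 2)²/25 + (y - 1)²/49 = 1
Take d/dx of both sides. Since y is implicitly a function of x, the chain rule attaches a y' = dy/dx factor whenever we differentiate through y.

Set F(x, y) = (left side) − (right side), so the curve is F = 0. Differentiating each term of F:
  d/dx[(x - 2)^2/25] = 2x/25 - 4/25
  d/dx[(y - 1)^2/49] = 2·y'(y - 1)/49
  d/dx[-1] = 0

Collecting, the y'-free part is the partial derivative in x and the y' coefficient is the partial derivative in y:
  ∂F/∂x = 2x/25 - 4/25
  ∂F/∂y = 2y/49 - 2/49

so d/dx[F(x, y(x))] = ∂F/∂x + (∂F/∂y)·y' = 0. Rearranging,
  dy/dx = -(∂F/∂x)/(∂F/∂y) = -(2x/25 - 4/25)/(2y/49 - 2/49)
        = -(2(x - 2)/25)/(2(y - 1)/49) = 49(2 - x)/(25(y - 1))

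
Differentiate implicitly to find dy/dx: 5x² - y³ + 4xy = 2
Apply d/dx to both sides, remembering that y depends on x. Each occurrence of y therefore brings in a y' = dy/dx via the chain rule.

With F(x, y) equal to the left-hand side minus the right, differentiate F term by term:
  d/dx[5x^2] = 10x
  d/dx[4xy] = 4x·y' + 4y
  d/dx[-y^3] = -3y^2·y'
  d/dx[-2] = 0
Adding these up, d/dx[F] = 0 becomes
  (10x + 4y) + (4x - 3y^2)·y' = 0,
so isolating y',
  dy/dx = -(10x + 4y)/(4x - 3y^2) = 2(-5x - 2y)/(4x - 3y^2)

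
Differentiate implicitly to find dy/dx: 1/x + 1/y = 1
Differentiate both sides with respect to x, treating y as y(x). By the chain rule, any term containing y contributes a factor of y' = dy/dx when we differentiate it.

Move every term to one side and write the relation as F(x, y) = 0. Term by term,
  d/dx[1/y] = -y'/y^2
  d/dx[1/x] = -1/x^2
  d/dx[-1] = 0

The pieces without y' make up ∂F/∂x and the coefficient of y' is ∂F/∂y:
  ∂F/∂x = -1/x^2,
  ∂F/∂y = -1/y^2.

Since d/dx[F] = ∂F/∂x + (∂F/∂y)·y' = 0, solve for y':
  (∂F/∂y)·y' = -∂F/∂x
  dy/dx = -(∂F/∂x)/(∂F/∂y) = -(-1/x^2)/(-1/y^2) = -y^2/x^2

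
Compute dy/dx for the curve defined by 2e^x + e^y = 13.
Differentiate the relation implicitly: treat y = y(x) and apply the chain rule, so every y-derivative picks up a y' = dy/dx factor.

With everything moved to the left-hand side, differentiate term by term:
  d/dx[2e^(x)] = 2e^(x)
  d/dx[e^(y)] = y'·e^(y)
  d/dx[-13] = 0

Separating the contributions that come from x directly and those that come through y:
  without y':      2e^(x)
  multiplying y':  e^(y)

so (2e^(x)) + (e^(y))·y' = 0, and therefore
  dy/dx = -(2e^(x))/(e^(y)) = -2e^(x - y)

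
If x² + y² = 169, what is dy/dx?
Differentiate the relation implicitly: treat y = y(x) and apply the chain rule, so every y-derivative picks up a y' = dy/dx factor.

With everything moved to the left-hand side, differentiate term by term:
  d/dx[x^2] = 2x
  d/dx[y^2] = 2y·y'
  d/dx[-169] = 0

Separating the contributions that come from x directly and those that come through y:
  without y':      2x
  multiplying y':  2y

so (2x) + (2y)·y' = 0, and therefore
  dy/dx = -(2x)/(2y) = -x/y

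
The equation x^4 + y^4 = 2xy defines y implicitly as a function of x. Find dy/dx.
Differentiate both sides with respect to x, treating y as y(x). By the chain rule, any term containing y contributes a factor of y' = dy/dx when we differentiate it.

Move every term to one side and write the relation as F(x, y) = 0. Term by term,
  d/dx[x^4] = 4x^3
  d/dx[-2xy] = -2x·y' - 2y
  d/dx[y^4] = 4y^3·y'

The pieces without y' make up ∂F/∂x and the coefficient of y' is ∂F/∂y:
  ∂F/∂x = 4x^3 - 2y,
  ∂F/∂y = -2x + 4y^3.

Since d/dx[F] = ∂F/∂x + (∂F/∂y)·y' = 0, solve for y':
  (∂F/∂y)·y' = -∂F/∂x
  dy/dx = -(∂F/∂x)/(∂F/∂y) = -(4x^3 - 2y)/(-2x + 4y^3) = (2x^3 - y)/(x - 2y^3)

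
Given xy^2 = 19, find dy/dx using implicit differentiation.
Differentiate both sides with respect to x, treating y as y(x). By the chain rule, any term containing y contributes a factor of y' = dy/dx when we differentiate it.

Move every term to one side and write the relation as F(x, y) = 0. Term by term,
  d/dx[xy^2] = 2xy·y' + y^2
  d/dx[-19] = 0

The pieces without y' make up ∂F/∂x and the coefficient of y' is ∂F/∂y:
  ∂F/∂x = y^2,
  ∂F/∂y = 2xy.

Since d/dx[F] = ∂F/∂x + (∂F/∂y)·y' = 0, solve for y':
  (∂F/∂y)·y' = -∂F/∂x
  dy/dx = -(∂F/∂x)/(∂F/∂y) = -(y^2)/(2xy) = -y/(2x)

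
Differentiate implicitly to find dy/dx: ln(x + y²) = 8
Differentiate the relation implicitly: treat y = y(x) and apply the chain rule, so every y-derivative picks up a y' = dy/dx factor.

With everything moved to the left-hand side, differentiate term by term:
  d/dx[ln(x + y^2)] = (2y·y' + 1)/(x + y^2)
  d/dx[-8] = 0

Separating the contributions that come from x directly and those that come through y:
  without y':      1/(x + y^2)
  multiplying y':  2y/(x + y^2)

so (1/(x + y^2)) + (2y/(x + y^2))·y' = 0, and therefore
  dy/dx = -(1/(x + y^2))/(2y/(x + y^2)) = -1/(2y)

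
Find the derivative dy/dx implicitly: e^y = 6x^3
Differentiate both sides with respect to x, treating y as y(x). By the chain rule, any term containing y contributes a factor of y' = dy/dx when we differentiate it.

Move every term to one side and write the relation as F(x, y) = 0. Term by term,
  d/dx[-6x^3] = -18x^2
  d/dx[e^(y)] = y'·e^(y)

The pieces without y' make up ∂F/∂x and the coefficient of y' is ∂F/∂y:
  ∂F/∂x = -18x^2,
  ∂F/∂y = e^(y).

Since d/dx[F] = ∂F/∂x + (∂F/∂y)·y' = 0, solve for y':
  (∂F/∂y)·y' = -∂F/∂x
  dy/dx = -(∂F/∂x)/(∂F/∂y) = -(-18x^2)/(e^(y)) = 18x^2e^(-y)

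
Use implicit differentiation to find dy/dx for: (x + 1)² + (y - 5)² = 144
Take d/dx of both sides. Since y is implicitly a function of x, the chain rule attaches a y' = dy/dx factor whenever we differentiate through y.

Set F(x, y) = (left side) − (right side), so the curve is F = 0. Differentiating each term of F:
  d/dx[(x + 1)^2] = 2x + 2
  d/dx[(y - 5)^2] = 2·y'(y - 5)
  d/dx[-144] = 0

Collecting, the y'-free part is the partial derivative in x and the y' coefficient is the partial derivative in y:
  ∂F/∂x = 2x + 2
  ∂F/∂y = 2y - 10

so d/dx[F(x, y(x))] = ∂F/∂x + (∂F/∂y)·y' = 0. Rearranging,
  dy/dx = -(∂F/∂x)/(∂F/∂y) = -(2x + 2)/(2y - 10) = (-x - 1)/(y - 5)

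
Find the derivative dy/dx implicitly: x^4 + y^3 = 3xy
Differentiate the relation implicitly: treat y = y(x) and apply the chain rule, so every y-derivative picks up a y' = dy/dx factor.

With everything moved to the left-hand side, differentiate term by term:
  d/dx[x^4] = 4x^3
  d/dx[-3xy] = -3x·y' - 3y
  d/dx[y^3] = 3y^2·y'

Separating the contributions that come from x directly and those that come through y:
  without y':      4x^3 - 3y
  multiplying y':  -3x + 3y^2

so (4x^3 - 3y) + (-3x + 3y^2)·y' = 0, and therefore
  dy/dx = -(4x^3 - 3y)/(-3x + 3y^2) = (4x^3/3 - y)/(x - y^2)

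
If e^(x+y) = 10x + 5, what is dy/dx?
Take d/dx of both sides. Since y is implicitly a function of x, the chain rule attaches a y' = dy/dx factor whenever we differentiate through y.

Set F(x, y) = (left side) − (right side), so the curve is F = 0. Differentiating each term of F:
  d/dx[-10x] = -10
  d/dx[e^(x + y)] = (y' + 1)·e^(x + y)
  d/dx[-5] = 0

Collecting, the y'-free part is the partial derivative in x and the y' coefficient is the partial derivative in y:
  ∂F/∂x = e^(x + y) - 10
  ∂F/∂y = e^(x + y)

so d/dx[F(x, y(x))] = ∂F/∂x + (∂F/∂y)·y' = 0. Rearranging,
  dy/dx = -(∂F/∂x)/(∂F/∂y) = -(e^(x + y) - 10)/(e^(x + y)) = 10e^(-x - y) - 1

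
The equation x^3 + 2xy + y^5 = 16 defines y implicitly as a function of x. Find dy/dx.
Take d/dx of both sides. Since y is implicitly a function of x, the chain rule attaches a y' = dy/dx factor whenever we differentiate through y.

Set F(x, y) = (left side) − (right side), so the curve is F = 0. Differentiating each term of F:
  d/dx[x^3] = 3x^2
  d/dx[2xy] = 2x·y' + 2y
  d/dx[y^5] = 5y^4·y'
  d/dx[-16] = 0

Collecting, the y'-free part is the partial derivative in x and the y' coefficient is the partial derivative in y:
  ∂F/∂x = 3x^2 + 2y
  ∂F/∂y = 2x + 5y^4

so d/dx[F(x, y(x))] = ∂F/∂x + (∂F/∂y)·y' = 0. Rearranging,
  dy/dx = -(∂F/∂x)/(∂F/∂y) = -(3x^2 + 2y)/(2x + 5y^4) = (-3x^2 - 2y)/(2x + 5y^4)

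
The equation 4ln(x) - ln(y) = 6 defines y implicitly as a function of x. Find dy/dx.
Apply d/dx to both sides, remembering that y depends on x. Each occurrence of y therefore brings in a y' = dy/dx via the chain rule.

With F(x, y) equal to the left-hand side minus the right, differentiate F term by term:
  d/dx[4ln(x)] = 4/x
  d/dx[-ln(y)] = -y'/y
  d/dx[-6] = 0
Adding these up, d/dx[F] = 0 becomes
  (4/x) + (-1/y)·y' = 0,
so isolating y',
  dy/dx = -(4/x)/(-1/y) = 4y/x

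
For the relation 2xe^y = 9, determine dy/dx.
Differentiate both sides with respect to x, treating y as y(x). By the chain rule, any term containing y contributes a factor of y' = dy/dx when we differentiate it.

Move every term to one side and write the relation as F(x, y) = 0. Term by term,
  d/dx[2x·e^(y)] = 2x·y'·e^(y) + 2e^(y)
  d/dx[-9] = 0

The pieces without y' make up ∂F/∂x and the coefficient of y' is ∂F/∂y:
  ∂F/∂x = 2e^(y),
  ∂F/∂y = 2x·e^(y).

Since d/dx[F] = ∂F/∂x + (∂F/∂y)·y' = 0, solve for y':
  (∂F/∂y)·y' = -∂F/∂x
  dy/dx = -(∂F/∂x)/(∂F/∂y) = -(2e^(y))/(2x·e^(y)) = -1/x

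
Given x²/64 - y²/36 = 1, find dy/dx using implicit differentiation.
Take d/dx of both sides. Since y is implicitly a function of x, the chain rule attaches a y' = dy/dx factor whenever we differentiate through y.

Set F(x, y) = (left side) − (right side), so the curve is F = 0. Differentiating each term of F:
  d/dx[x^2/64] = x/32
  d/dx[-y^2/36] = -y·y'/18
  d/dx[-1] = 0

Collecting, the y'-free part is the partial derivative in x and the y' coefficient is the partial derivative in y:
  ∂F/∂x = x/32
  ∂F/∂y = -y/18

so d/dx[F(x, y(x))] = ∂F/∂x + (∂F/∂y)·y' = 0. Rearranging,
  dy/dx = -(∂F/∂x)/(∂F/∂y) = -(x/32)/(-y/18) = 9x/(16y)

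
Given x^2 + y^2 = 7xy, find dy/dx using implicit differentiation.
Differentiate the relation implicitly: treat y = y(x) and apply the chain rule, so every y-derivative picks up a y' = dy/dx factor.

With everything moved to the left-hand side, differentiate term by term:
  d/dx[x^2] = 2x
  d/dx[-7xy] = -7x·y' - 7y
  d/dx[y^2] = 2y·y'

Separating the contributions that come from x directly and those that come through y:
  without y':      2x - 7y
  multiplying y':  -7x + 2y

so (2x - 7y) + (-7x + 2y)·y' = 0, and therefore
  dy/dx = -(2x - 7y)/(-7x + 2y) = (2x - 7y)/(7x - 2y)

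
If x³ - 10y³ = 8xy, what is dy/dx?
Apply d/dx to both sides, remembering that y depends on x. Each occurrence of y therefore brings in a y' = dy/dx via the chain rule.

With F(x, y) equal to the left-hand side minus the right, differentiate F term by term:
  d/dx[x^3] = 3x^2
  d/dx[-8xy] = -8x·y' - 8y
  d/dx[-10y^3] = -30y^2·y'
Adding these up, d/dx[F] = 0 becomes
  (3x^2 - 8y) + (-8x - 30y^2)·y' = 0,
so isolating y',
  dy/dx = -(3x^2 - 8y)/(-8x - 30y^2) = (3x^2 - 8y)/(2(4x + 15y^2))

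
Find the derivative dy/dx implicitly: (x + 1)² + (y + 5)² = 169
Take d/dx of both sides. Since y is implicitly a function of x, the chain rule attaches a y' = dy/dx factor whenever we differentiate through y.

Set F(x, y) = (left side) − (right side), so the curve is F = 0. Differentiating each term of F:
  d/dx[(x + 1)^2] = 2x + 2
  d/dx[(y + 5)^2] = 2·y'(y + 5)
  d/dx[-169] = 0

Collecting, the y'-free part is the partial derivative in x and the y' coefficient is the partial derivative in y:
  ∂F/∂x = 2x + 2
  ∂F/∂y = 2y + 10

so d/dx[F(x, y(x))] = ∂F/∂x + (∂F/∂y)·y' = 0. Rearranging,
  dy/dx = -(∂F/∂x)/(∂F/∂y) = -(2x + 2)/(2y + 10) = (-x - 1)/(y + 5)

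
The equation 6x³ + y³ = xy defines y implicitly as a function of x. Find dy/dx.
Apply d/dx to both sides, remembering that y depends on x. Each occurrence of y therefore brings in a y' = dy/dx via the chain rule.

With F(x, y) equal to the left-hand side minus the right, differentiate F term by term:
  d/dx[6x^3] = 18x^2
  d/dx[-xy] = -x·y' - y
  d/dx[y^3] = 3y^2·y'
Adding these up, d/dx[F] = 0 becomes
  (18x^2 - y) + (-x + 3y^2)·y' = 0,
so isolating y',
  dy/dx = -(18x^2 - y)/(-x + 3y^2) = (18x^2 - y)/(x - 3y^2)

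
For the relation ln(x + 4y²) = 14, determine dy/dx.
Apply d/dx to both sides, remembering that y depends on x. Each occurrence of y therefore brings in a y' = dy/dx via the chain rule.

With F(x, y) equal to the left-hand side minus the right, differentiate F term by term:
  d/dx[ln(x + 4y^2)] = (8y·y' + 1)/(x + 4y^2)
  d/dx[-14] = 0
Adding these up, d/dx[F] = 0 becomes
  (1/(x + 4y^2)) + (8y/(x + 4y^2))·y' = 0,
so isolating y',
  dy/dx = -(1/(x + 4y^2))/(8y/(x + 4y^2)) = -1/(8y)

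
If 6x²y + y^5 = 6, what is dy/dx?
Differentiate both sides with respect to x, treating y as y(x). By the chain rule, any term containing y contributes a factor of y' = dy/dx when we differentiate it.

Move every term to one side and write the relation as F(x, y) = 0. Term by term,
  d/dx[6x^2y] = 6x^2·y' + 12xy
  d/dx[y^5] = 5y^4·y'
  d/dx[-6] = 0

The pieces without y' make up ∂F/∂x and the coefficient of y' is ∂F/∂y:
  ∂F/∂x = 12xy,
  ∂F/∂y = 6x^2 + 5y^4.

Since d/dx[F] = ∂F/∂x + (∂F/∂y)·y' = 0, solve for y':
  (∂F/∂y)·y' = -∂F/∂x
  dy/dx = -(∂F/∂x)/(∂F/∂y) = -(12xy)/(6x^2 + 5y^4) = -12xy/(6x^2 + 5y^4)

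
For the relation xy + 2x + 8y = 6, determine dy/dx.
Differentiate the relation implicitly: treat y = y(x) and apply the chain rule, so every y-derivative picks up a y' = dy/dx factor.

With everything moved to the left-hand side, differentiate term by term:
  d/dx[xy] = x·y' + y
  d/dx[2x] = 2
  d/dx[8y] = 8·y'
  d/dx[-6] = 0

Separating the contributions that come from x directly and those that come through y:
  without y':      y + 2
  multiplying y':  x + 8

so (y + 2) + (x + 8)·y' = 0, and therefore
  dy/dx = -(y + 2)/(x + 8) = (-y - 2)/(x + 8)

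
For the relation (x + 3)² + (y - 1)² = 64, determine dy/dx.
Differentiate both sides with respect to x, treating y as y(x). By the chain rule, any term containing y contributes a factor of y' = dy/dx when we differentiate it.

Move every term to one side and write the relation as F(x, y) = 0. Term by term,
  d/dx[(x + 3)^2] = 2x + 6
  d/dx[(y - 1)^2] = 2·y'(y - 1)
  d/dx[-64] = 0

The pieces without y' make up ∂F/∂x and the coefficient of y' is ∂F/∂y:
  ∂F/∂x = 2x + 6,
  ∂F/∂y = 2y - 2.

Since d/dx[F] = ∂F/∂x + (∂F/∂y)·y' = 0, solve for y':
  (∂F/∂y)·y' = -∂F/∂x
  dy/dx = -(∂F/∂x)/(∂F/∂y) = -(2x + 6)/(2y - 2) = (-x - 3)/(y - 1)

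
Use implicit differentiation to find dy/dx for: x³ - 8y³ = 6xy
Apply d/dx to both sides, remembering that y depends on x. Each occurrence of y therefore brings in a y' = dy/dx via the chain rule.

With F(x, y) equal to the left-hand side minus the right, differentiate F term by term:
  d/dx[x^3] = 3x^2
  d/dx[-6xy] = -6x·y' - 6y
  d/dx[-8y^3] = -24y^2·y'
Adding these up, d/dx[F] = 0 becomes
  (3x^2 - 6y) + (-6x - 24y^2)·y' = 0,
so isolating y',
  dy/dx = -(3x^2 - 6y)/(-6x - 24y^2) = (x^2/2 - y)/(x + 4y^2)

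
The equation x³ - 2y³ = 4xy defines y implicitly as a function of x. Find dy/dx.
Apply d/dx to both sides, remembering that y depends on x. Each occurrence of y therefore brings in a y' = dy/dx via the chain rule.

With F(x, y) equal to the left-hand side minus the right, differentiate F term by term:
  d/dx[x^3] = 3x^2
  d/dx[-4xy] = -4x·y' - 4y
  d/dx[-2y^3] = -6y^2·y'
Adding these up, d/dx[F] = 0 becomes
  (3x^2 - 4y) + (-4x - 6y^2)·y' = 0,
so isolating y',
  dy/dx = -(3x^2 - 4y)/(-4x - 6y^2) = (3x^2 - 4y)/(2(2x + 3y^2))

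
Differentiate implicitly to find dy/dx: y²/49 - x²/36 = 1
Differentiate both sides with respect to x, treating y as y(x). By the chain rule, any term containing y contributes a factor of y' = dy/dx when we differentiate it.

Move every term to one side and write the relation as F(x, y) = 0. Term by term,
  d/dx[-x^2/36] = -x/18
  d/dx[y^2/49] = 2y·y'/49
  d/dx[-1] = 0

The pieces without y' make up ∂F/∂x and the coefficient of y' is ∂F/∂y:
  ∂F/∂x = -x/18,
  ∂F/∂y = 2y/49.

Since d/dx[F] = ∂F/∂x + (∂F/∂y)·y' = 0, solve for y':
  (∂F/∂y)·y' = -∂F/∂x
  dy/dx = -(∂F/∂x)/(∂F/∂y) = -(-x/18)/(2y/49) = 49x/(36y)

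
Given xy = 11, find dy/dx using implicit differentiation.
Differentiate both sides with respect to x, treating y as y(x). By the chain rule, any term containing y contributes a factor of y' = dy/dx when we differentiate it.

Move every term to one side and write the relation as F(x, y) = 0. Term by term,
  d/dx[xy] = x·y' + y
  d/dx[-11] = 0

The pieces without y' make up ∂F/∂x and the coefficient of y' is ∂F/∂y:
  ∂F/∂x = y,
  ∂F/∂y = x.

Since d/dx[F] = ∂F/∂x + (∂F/∂y)·y' = 0, solve for y':
  (∂F/∂y)·y' = -∂F/∂x
  dy/dx = -(∂F/∂x)/(∂F/∂y) = -(y)/(x) = -y/x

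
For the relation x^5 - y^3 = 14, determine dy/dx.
Differentiate both sides with respect to x, treating y as y(x). By the chain rule, any term containing y contributes a factor of y' = dy/dx when we differentiate it.

Move every term to one side and write the relation as F(x, y) = 0. Term by term,
  d/dx[x^5] = 5x^4
  d/dx[-y^3] = -3y^2·y'
  d/dx[-14] = 0

The pieces without y' make up ∂F/∂x and the coefficient of y' is ∂F/∂y:
  ∂F/∂x = 5x^4,
  ∂F/∂y = -3y^2.

Since d/dx[F] = ∂F/∂x + (∂F/∂y)·y' = 0, solve for y':
  (∂F/∂y)·y' = -∂F/∂x
  dy/dx = -(∂F/∂x)/(∂F/∂y) = -(5x^4)/(-3y^2) = 5x^4/(3y^2)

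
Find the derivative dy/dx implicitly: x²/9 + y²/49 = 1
Differentiate both sides with respect to x, treating y as y(x). By the chain rule, any term containing y contributes a factor of y' = dy/dx when we differentiate it.

Move every term to one side and write the relation as F(x, y) = 0. Term by term,
  d/dx[x^2/9] = 2x/9
  d/dx[y^2/49] = 2y·y'/49
  d/dx[-1] = 0

The pieces without y' make up ∂F/∂x and the coefficient of y' is ∂F/∂y:
  ∂F/∂x = 2x/9,
  ∂F/∂y = 2y/49.

Since d/dx[F] = ∂F/∂x + (∂F/∂y)·y' = 0, solve for y':
  (∂F/∂y)·y' = -∂F/∂x
  dy/dx = -(∂F/∂x)/(∂F/∂y) = -(2x/9)/(2y/49) = -49x/(9y)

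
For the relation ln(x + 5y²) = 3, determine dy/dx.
Apply d/dx to both sides, remembering that y depends on x. Each occurrence of y therefore brings in a y' = dy/dx via the chain rule.

With F(x, y) equal to the left-hand side minus the right, differentiate F term by term:
  d/dx[ln(x + 5y^2)] = (10y·y' + 1)/(x + 5y^2)
  d/dx[-3] = 0
Adding these up, d/dx[F] = 0 becomes
  (1/(x + 5y^2)) + (10y/(x + 5y^2))·y' = 0,
so isolating y',
  dy/dx = -(1/(x + 5y^2))/(10y/(x + 5y^2)) = -1/(10y)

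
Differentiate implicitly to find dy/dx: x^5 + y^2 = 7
Differentiate both sides with respect to x, treating y as y(x). By the chain rule, any term containing y contributes a factor of y' = dy/dx when we differentiate it.

Move every term to one side and write the relation as F(x, y) = 0. Term by term,
  d/dx[x^5] = 5x^4
  d/dx[y^2] = 2y·y'
  d/dx[-7] = 0

The pieces without y' make up ∂F/∂x and the coefficient of y' is ∂F/∂y:
  ∂F/∂x = 5x^4,
  ∂F/∂y = 2y.

Since d/dx[F] = ∂F/∂x + (∂F/∂y)·y' = 0, solve for y':
  (∂F/∂y)·y' = -∂F/∂x
  dy/dx = -(∂F/∂x)/(∂F/∂y) = -(5x^4)/(2y) = -5x^4/(2y)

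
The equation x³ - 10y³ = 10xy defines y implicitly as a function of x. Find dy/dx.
Differentiate both sides with respect to x, treating y as y(x). By the chain rule, any term containing y contributes a factor of y' = dy/dx when we differentiate it.

Move every term to one side and write the relation as F(x, y) = 0. Term by term,
  d/dx[x^3] = 3x^2
  d/dx[-10xy] = -10x·y' - 10y
  d/dx[-10y^3] = -30y^2·y'

The pieces without y' make up ∂F/∂x and the coefficient of y' is ∂F/∂y:
  ∂F/∂x = 3x^2 - 10y,
  ∂F/∂y = -10x - 30y^2.

Since d/dx[F] = ∂F/∂x + (∂F/∂y)·y' = 0, solve for y':
  (∂F/∂y)·y' = -∂F/∂x
  dy/dx = -(∂F/∂x)/(∂F/∂y) = -(3x^2 - 10y)/(-10x - 30y^2) = (3x^2/10 - y)/(x + 3y^2)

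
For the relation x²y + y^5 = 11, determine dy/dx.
Differentiate the relation implicitly: treat y = y(x) and apply the chain rule, so every y-derivative picks up a y' = dy/dx factor.

With everything moved to the left-hand side, differentiate term by term:
  d/dx[x^2y] = x^2·y' + 2xy
  d/dx[y^5] = 5y^4·y'
  d/dx[-11] = 0

Separating the contributions that come from x directly and those that come through y:
  without y':      2xy
  multiplying y':  x^2 + 5y^4

so (2xy) + (x^2 + 5y^4)·y' = 0, and therefore
  dy/dx = -(2xy)/(x^2 + 5y^4) = -2xy/(x^2 + 5y^4)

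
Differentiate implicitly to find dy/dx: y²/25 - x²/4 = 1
Take d/dx of both sides. Since y is implicitly a function of x, the chain rule attaches a y' = dy/dx factor whenever we differentiate through y.

Set F(x, y) = (left side) − (right side), so the curve is F = 0. Differentiating each term of F:
  d/dx[-x^2/4] = -x/2
  d/dx[y^2/25] = 2y·y'/25
  d/dx[-1] = 0

Collecting, the y'-free part is the partial derivative in x and the y' coefficient is the partial derivative in y:
  ∂F/∂x = -x/2
  ∂F/∂y = 2y/25

so d/dx[F(x, y(x))] = ∂F/∂x + (∂F/∂y)·y' = 0. Rearranging,
  dy/dx = -(∂F/∂x)/(∂F/∂y) = -(-x/2)/(2y/25) = 25x/(4y)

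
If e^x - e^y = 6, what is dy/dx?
Apply d/dx to both sides, remembering that y depends on x. Each occurrence of y therefore brings in a y' = dy/dx via the chain rule.

With F(x, y) equal to the left-hand side minus the right, differentiate F term by term:
  d/dx[e^(x)] = e^(x)
  d/dx[-e^(y)] = -y'·e^(y)
  d/dx[-6] = 0
Adding these up, d/dx[F] = 0 becomes
  (e^(x)) + (-e^(y))·y' = 0,
so isolating y',
  dy/dx = -(e^(x))/(-e^(y)) = e^(x - y)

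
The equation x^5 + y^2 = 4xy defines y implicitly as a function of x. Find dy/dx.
Differentiate the relation implicitly: treat y = y(x) and apply the chain rule, so every y-derivative picks up a y' = dy/dx factor.

With everything moved to the left-hand side, differentiate term by term:
  d/dx[x^5] = 5x^4
  d/dx[-4xy] = -4x·y' - 4y
  d/dx[y^2] = 2y·y'

Separating the contributions that come from x directly and those that come through y:
  without y':      5x^4 - 4y
  multiplying y':  -4x + 2y

so (5x^4 - 4y) + (-4x + 2y)·y' = 0, and therefore
  dy/dx = -(5x^4 - 4y)/(-4x + 2y) = (5x^4 - 4y)/(2(2x - y))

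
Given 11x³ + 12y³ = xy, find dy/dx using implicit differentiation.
Take d/dx of both sides. Since y is implicitly a function of x, the chain rule attaches a y' = dy/dx factor whenever we differentiate through y.

Set F(x, y) = (left side) − (right side), so the curve is F = 0. Differentiating each term of F:
  d/dx[11x^3] = 33x^2
  d/dx[-xy] = -x·y' - y
  d/dx[12y^3] = 36y^2·y'

Collecting, the y'-free part is the partial derivative in x and the y' coefficient is the partial derivative in y:
  ∂F/∂x = 33x^2 - y
  ∂F/∂y = -x + 36y^2

so d/dx[F(x, y(x))] = ∂F/∂x + (∂F/∂y)·y' = 0. Rearranging,
  dy/dx = -(∂F/∂x)/(∂F/∂y) = -(33x^2 - y)/(-x + 36y^2) = (33x^2 - y)/(x - 36y^2)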